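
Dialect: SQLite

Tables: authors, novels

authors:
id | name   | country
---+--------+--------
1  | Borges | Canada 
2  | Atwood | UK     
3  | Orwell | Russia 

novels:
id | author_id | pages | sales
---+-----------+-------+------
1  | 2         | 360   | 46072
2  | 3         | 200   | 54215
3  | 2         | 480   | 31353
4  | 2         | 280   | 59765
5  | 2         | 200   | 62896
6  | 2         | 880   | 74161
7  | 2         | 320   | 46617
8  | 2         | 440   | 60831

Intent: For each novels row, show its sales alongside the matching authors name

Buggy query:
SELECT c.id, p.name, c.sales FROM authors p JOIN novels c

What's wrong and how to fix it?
Bug: Missing join condition: each novels row is matched to all authors rows instead of just its own

Fix: Specify the join condition linking the foreign key to the parent id

Corrected query:
SELECT c.id, p.name, c.sales FROM authors p JOIN novels c ON c.author_id = p.id

Result:
id | name   | sales
---+--------+------
1  | Atwood | 46072
2  | Orwell | 54215
3  | Atwood | 31353
4  | Atwood | 59765
5  | Atwood | 62896
6  | Atwood | 74161
7  | Atwood | 46617
8  | Atwood | 60831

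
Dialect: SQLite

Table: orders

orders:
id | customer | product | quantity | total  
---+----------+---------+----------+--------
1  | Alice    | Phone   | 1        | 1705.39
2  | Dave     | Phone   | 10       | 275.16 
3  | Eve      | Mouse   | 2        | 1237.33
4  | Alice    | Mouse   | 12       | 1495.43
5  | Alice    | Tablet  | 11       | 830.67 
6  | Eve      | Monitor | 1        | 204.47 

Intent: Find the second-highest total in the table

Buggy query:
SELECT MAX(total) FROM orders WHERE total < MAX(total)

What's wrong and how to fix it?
Bug: The inner MAX is an aggregate inside WHERE, which is not allowed

Fix: Compute the overall MAX in a subquery, then take MAX of rows below it

Corrected query:
SELECT MAX(total) FROM orders WHERE total < (SELECT MAX(total) FROM orders)

Result:
MAX(total)
----------
1495.43   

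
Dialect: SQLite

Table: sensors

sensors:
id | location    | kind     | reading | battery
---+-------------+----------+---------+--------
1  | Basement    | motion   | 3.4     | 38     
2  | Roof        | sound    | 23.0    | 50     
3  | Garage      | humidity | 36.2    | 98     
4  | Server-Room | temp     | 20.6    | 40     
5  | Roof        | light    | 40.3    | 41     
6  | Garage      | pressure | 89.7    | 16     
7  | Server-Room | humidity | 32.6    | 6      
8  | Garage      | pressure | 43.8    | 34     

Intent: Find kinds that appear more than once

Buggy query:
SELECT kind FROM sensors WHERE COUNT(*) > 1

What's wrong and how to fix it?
Bug: COUNT(*) is an aggregate and cannot be used in WHERE

Fix: Group first, then use HAVING for the count condition

Corrected query:
SELECT kind FROM sensors GROUP BY kind HAVING COUNT(*) > 1

Result:
kind    
--------
humidity
pressure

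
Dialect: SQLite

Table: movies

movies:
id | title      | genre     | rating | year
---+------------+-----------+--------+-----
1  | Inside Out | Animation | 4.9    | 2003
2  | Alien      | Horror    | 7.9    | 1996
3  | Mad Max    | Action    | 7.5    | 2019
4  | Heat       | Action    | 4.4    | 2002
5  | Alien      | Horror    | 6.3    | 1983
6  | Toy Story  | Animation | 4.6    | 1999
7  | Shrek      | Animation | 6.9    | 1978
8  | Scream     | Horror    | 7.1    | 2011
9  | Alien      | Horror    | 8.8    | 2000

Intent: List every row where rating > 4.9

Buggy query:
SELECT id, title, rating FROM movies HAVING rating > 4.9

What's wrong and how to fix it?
Bug: This is a non-aggregate query (no GROUP BY, no aggregates), so in SQLite the HAVING clause is invalid here; a row-level condition belongs in WHERE

Fix: Use WHERE for row-level filtering

Corrected query:
SELECT id, title, rating FROM movies WHERE rating > 4.9

Result:
id | title   | rating
---+---------+-------
2  | Alien   | 7.9   
3  | Mad Max | 7.5   
5  | Alien   | 6.3   
7  | Shrek   | 6.9   
8  | Scream  | 7.1   
9  | Alien   | 8.8   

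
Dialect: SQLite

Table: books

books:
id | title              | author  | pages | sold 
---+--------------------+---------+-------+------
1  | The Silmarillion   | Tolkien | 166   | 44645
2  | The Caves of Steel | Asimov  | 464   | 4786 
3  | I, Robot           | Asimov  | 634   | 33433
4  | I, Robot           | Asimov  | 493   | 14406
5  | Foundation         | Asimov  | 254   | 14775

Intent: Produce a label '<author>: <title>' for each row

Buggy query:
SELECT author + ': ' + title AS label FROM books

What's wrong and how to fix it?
Bug: '+' is numeric addition; on text columns SQLite converts them to 0 instead of concatenating

Fix: Use the || operator for string concatenation

Corrected query:
SELECT author || ': ' || title AS label FROM books

Result:
label                     
--------------------------
Tolkien: The Silmarillion 
Asimov: The Caves of Steel
Asimov: I, Robot          
Asimov: I, Robot          
Asimov: Foundation        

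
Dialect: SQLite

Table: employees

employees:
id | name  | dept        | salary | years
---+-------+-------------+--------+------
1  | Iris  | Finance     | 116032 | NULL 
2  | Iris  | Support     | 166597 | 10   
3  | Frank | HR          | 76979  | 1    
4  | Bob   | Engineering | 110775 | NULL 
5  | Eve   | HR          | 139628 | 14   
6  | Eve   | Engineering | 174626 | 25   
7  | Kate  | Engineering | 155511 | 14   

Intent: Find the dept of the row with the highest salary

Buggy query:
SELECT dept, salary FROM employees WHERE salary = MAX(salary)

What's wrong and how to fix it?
Bug: WHERE is evaluated per row; an aggregate over the whole table isn't defined there

Fix: Wrap MAX in a scalar subquery so WHERE compares against a single value

Corrected query:
SELECT dept, salary FROM employees WHERE salary = (SELECT MAX(salary) FROM employees)

Result:
dept        | salary
------------+-------
Engineering | 174626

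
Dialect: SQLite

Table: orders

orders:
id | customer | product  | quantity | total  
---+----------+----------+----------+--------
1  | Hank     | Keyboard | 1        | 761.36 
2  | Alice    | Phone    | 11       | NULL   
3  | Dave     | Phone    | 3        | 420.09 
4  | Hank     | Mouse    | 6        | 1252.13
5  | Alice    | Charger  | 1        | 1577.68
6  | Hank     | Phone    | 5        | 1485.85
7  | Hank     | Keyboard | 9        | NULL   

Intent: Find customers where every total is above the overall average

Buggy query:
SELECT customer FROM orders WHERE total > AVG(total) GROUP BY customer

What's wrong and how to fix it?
Bug: WHERE evaluates per row before aggregation, so AVG() is unavailable

Fix: Compute the overall average in a scalar subquery and compare each group's MIN against it in HAVING

Corrected query:
SELECT customer FROM orders GROUP BY customer HAVING MIN(total) > (SELECT AVG(total) FROM orders)

Result:
customer
--------
Alice   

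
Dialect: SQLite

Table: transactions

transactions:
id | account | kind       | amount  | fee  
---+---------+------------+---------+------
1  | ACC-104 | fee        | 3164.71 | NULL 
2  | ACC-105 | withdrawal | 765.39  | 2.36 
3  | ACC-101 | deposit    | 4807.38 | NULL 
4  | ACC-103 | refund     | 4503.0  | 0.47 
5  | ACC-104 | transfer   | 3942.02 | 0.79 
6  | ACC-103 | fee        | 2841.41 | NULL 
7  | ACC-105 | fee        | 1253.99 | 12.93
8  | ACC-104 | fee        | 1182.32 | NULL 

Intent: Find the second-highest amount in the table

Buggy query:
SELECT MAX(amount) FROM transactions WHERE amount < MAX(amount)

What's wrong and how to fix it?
Bug: MAX(amount) on the right of the comparison is an aggregate-in-WHERE error

Fix: Compute the overall MAX in a subquery, then take MAX of rows below it

Corrected query:
SELECT MAX(amount) FROM transactions WHERE amount < (SELECT MAX(amount) FROM transactions)

Result:
MAX(amount)
-----------
4503       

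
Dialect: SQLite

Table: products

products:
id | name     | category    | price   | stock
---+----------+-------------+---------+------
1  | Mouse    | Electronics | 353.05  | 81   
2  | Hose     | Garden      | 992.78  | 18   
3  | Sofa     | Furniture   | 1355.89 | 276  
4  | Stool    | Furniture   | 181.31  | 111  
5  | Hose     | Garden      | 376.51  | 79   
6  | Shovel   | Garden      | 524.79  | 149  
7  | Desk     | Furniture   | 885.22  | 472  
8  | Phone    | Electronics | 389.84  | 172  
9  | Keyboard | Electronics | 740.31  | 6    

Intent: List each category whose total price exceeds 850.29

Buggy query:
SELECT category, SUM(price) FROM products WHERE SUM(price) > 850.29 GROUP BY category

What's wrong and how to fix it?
Bug: Aggregate functions cannot appear in a WHERE clause

Fix: Move the aggregate condition to a HAVING clause

Corrected query:
SELECT category, SUM(price) FROM products GROUP BY category HAVING SUM(price) > 850.29

Result:
category    | SUM(price)
------------+-----------
Electronics | 1483.2    
Furniture   | 2422.42   
Garden      | 1894.08   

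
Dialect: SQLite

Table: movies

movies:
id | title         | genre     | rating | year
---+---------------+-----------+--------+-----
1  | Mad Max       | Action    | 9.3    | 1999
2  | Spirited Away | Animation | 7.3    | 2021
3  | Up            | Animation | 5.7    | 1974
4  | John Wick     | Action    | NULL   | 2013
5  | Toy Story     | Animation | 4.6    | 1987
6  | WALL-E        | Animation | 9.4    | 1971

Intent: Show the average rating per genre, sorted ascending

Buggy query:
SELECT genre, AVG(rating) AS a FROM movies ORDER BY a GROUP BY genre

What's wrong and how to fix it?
Bug: ORDER BY appears before GROUP BY; SQL clause order requires GROUP BY first

Fix: Move ORDER BY to the end, after GROUP BY

Corrected query:
SELECT genre, AVG(rating) AS a FROM movies GROUP BY genre ORDER BY a

Result:
genre     | a   
----------+-----
Animation | 6.75
Action    | 9.3 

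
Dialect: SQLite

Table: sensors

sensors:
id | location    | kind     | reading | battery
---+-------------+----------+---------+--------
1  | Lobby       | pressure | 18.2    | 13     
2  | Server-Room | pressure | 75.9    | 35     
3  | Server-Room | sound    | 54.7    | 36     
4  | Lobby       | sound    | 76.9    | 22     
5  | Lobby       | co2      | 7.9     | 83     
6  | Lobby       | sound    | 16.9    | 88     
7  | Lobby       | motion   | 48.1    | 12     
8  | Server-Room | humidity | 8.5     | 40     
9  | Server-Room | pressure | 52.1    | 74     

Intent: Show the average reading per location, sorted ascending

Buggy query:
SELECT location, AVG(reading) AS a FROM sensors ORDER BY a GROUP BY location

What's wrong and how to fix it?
Bug: GROUP BY must precede ORDER BY

Fix: Reorder: SELECT … FROM … GROUP BY … ORDER BY …

Corrected query:
SELECT location, AVG(reading) AS a FROM sensors GROUP BY location ORDER BY a

Result:
location    | a   
------------+-----
Lobby       | 33.6
Server-Room | 47.8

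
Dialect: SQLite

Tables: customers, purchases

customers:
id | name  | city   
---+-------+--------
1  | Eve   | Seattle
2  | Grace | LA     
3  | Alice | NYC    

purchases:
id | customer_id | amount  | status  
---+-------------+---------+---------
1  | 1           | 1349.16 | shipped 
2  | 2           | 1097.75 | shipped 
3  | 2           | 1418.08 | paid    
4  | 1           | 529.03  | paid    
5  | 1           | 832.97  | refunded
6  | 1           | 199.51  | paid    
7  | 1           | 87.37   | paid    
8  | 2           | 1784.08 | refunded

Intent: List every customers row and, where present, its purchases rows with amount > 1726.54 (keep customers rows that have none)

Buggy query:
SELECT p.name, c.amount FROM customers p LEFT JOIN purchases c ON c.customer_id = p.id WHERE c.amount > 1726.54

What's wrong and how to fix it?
Bug: Filtering c.amount in WHERE discards the NULL rows produced by LEFT JOIN, turning it into an inner join

Fix: Move the right-table condition into the ON clause so unmatched parents are kept

Corrected query:
SELECT p.name, c.amount FROM customers p LEFT JOIN purchases c ON c.customer_id = p.id AND c.amount > 1726.54

Result:
name  | amount 
------+--------
Eve   | NULL   
Grace | 1784.08
Alice | NULL   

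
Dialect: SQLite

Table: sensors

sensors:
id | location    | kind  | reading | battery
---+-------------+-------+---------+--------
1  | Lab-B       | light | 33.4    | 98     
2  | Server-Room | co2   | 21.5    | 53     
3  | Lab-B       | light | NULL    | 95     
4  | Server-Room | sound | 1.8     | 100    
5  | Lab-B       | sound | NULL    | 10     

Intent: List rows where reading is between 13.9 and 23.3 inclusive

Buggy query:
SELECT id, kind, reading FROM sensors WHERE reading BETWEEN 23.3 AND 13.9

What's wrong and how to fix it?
Bug: The bounds are reversed; BETWEEN a AND b requires a <= b to match anything

Fix: Write BETWEEN 13.9 AND 23.3

Corrected query:
SELECT id, kind, reading FROM sensors WHERE reading BETWEEN 13.9 AND 23.3

Result:
id | kind | reading
---+------+--------
2  | co2  | 21.5   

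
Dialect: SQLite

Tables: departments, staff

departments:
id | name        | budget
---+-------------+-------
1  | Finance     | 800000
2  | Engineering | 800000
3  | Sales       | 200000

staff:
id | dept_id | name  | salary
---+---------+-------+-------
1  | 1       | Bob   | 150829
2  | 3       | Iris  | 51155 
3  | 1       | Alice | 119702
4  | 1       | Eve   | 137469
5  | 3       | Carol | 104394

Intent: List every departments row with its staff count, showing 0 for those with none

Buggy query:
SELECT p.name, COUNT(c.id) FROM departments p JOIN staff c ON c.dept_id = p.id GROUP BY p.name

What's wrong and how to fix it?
Bug: An inner join excludes parents with zero children

Fix: Switch to LEFT JOIN to retain unmatched parent rows

Corrected query:
SELECT p.name, COUNT(c.id) FROM departments p LEFT JOIN staff c ON c.dept_id = p.id GROUP BY p.name

Result:
name        | COUNT(c.id)
------------+------------
Engineering | 0          
Finance     | 3          
Sales       | 2          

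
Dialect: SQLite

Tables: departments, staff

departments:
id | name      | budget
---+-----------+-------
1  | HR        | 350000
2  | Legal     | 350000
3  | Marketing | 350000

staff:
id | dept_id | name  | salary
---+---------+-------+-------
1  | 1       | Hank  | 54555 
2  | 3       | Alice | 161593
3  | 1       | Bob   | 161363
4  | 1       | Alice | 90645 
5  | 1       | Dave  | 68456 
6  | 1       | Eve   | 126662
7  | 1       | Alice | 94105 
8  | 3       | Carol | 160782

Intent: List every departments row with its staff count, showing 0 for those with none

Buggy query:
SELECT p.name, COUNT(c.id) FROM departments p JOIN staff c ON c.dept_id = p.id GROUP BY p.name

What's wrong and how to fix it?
Bug: INNER JOIN drops departments rows that have no matching staff rows

Fix: Use LEFT JOIN so parents without children still appear (COUNT(c.id) gives 0)

Corrected query:
SELECT p.name, COUNT(c.id) FROM departments p LEFT JOIN staff c ON c.dept_id = p.id GROUP BY p.name

Result:
name      | COUNT(c.id)
----------+------------
HR        | 6          
Legal     | 0          
Marketing | 2          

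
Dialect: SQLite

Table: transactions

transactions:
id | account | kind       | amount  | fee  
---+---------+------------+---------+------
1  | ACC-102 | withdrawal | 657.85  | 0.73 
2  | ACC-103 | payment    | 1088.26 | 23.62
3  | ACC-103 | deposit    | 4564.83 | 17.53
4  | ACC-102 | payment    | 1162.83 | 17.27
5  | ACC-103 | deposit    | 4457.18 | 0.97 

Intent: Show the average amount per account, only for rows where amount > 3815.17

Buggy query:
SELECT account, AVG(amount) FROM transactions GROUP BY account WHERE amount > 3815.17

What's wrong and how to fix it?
Bug: WHERE cannot follow GROUP BY

Fix: Place WHERE between FROM and GROUP BY

Corrected query:
SELECT account, AVG(amount) FROM transactions WHERE amount > 3815.17 GROUP BY account

Result:
account | AVG(amount)
--------+------------
ACC-103 | 4511.005   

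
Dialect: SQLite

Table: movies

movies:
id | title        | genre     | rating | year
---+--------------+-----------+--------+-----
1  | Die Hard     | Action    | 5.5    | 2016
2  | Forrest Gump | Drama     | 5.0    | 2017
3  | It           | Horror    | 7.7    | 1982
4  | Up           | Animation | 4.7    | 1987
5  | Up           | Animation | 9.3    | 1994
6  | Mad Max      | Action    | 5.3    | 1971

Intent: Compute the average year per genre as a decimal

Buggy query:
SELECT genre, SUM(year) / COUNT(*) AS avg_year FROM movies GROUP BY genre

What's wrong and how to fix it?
Bug: Both operands are integers, so '/' performs integer division and truncates

Fix: Multiply by 1.0 (or CAST to REAL) to force floating-point division

Corrected query:
SELECT genre, SUM(year) * 1.0 / COUNT(*) AS avg_year FROM movies GROUP BY genre

Result:
genre     | avg_year
----------+---------
Action    | 1993.5  
Animation | 1990.5  
Drama     | 2017    
Horror    | 1982    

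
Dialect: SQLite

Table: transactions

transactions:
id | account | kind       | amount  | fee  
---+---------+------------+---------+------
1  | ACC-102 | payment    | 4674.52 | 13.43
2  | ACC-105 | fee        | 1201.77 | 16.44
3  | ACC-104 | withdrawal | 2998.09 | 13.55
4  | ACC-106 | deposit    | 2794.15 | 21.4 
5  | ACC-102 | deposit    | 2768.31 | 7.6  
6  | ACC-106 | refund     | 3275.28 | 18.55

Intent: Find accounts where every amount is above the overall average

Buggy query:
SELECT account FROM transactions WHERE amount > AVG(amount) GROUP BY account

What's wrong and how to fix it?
Bug: AVG() is an aggregate; it can't sit directly in WHERE

Fix: Use a subquery for AVG and a HAVING MIN(...) filter so the condition holds for every row in the group

Corrected query:
SELECT account FROM transactions GROUP BY account HAVING MIN(amount) > (SELECT AVG(amount) FROM transactions)

Result:
account
-------
ACC-104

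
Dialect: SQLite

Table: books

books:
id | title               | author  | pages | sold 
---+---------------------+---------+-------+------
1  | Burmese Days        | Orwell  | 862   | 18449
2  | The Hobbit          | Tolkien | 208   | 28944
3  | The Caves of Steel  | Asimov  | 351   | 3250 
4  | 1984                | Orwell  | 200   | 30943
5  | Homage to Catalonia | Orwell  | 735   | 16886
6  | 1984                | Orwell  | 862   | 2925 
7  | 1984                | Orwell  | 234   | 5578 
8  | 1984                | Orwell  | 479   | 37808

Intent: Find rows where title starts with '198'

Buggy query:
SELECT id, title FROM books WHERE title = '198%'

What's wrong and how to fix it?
Bug: '=' compares the literal string including the % character; pattern matching needs LIKE

Fix: Replace '=' with LIKE so '198%' is treated as a pattern

Corrected query:
SELECT id, title FROM books WHERE title LIKE '198%'

Result:
id | title
---+------
4  | 1984 
6  | 1984 
7  | 1984 
8  | 1984 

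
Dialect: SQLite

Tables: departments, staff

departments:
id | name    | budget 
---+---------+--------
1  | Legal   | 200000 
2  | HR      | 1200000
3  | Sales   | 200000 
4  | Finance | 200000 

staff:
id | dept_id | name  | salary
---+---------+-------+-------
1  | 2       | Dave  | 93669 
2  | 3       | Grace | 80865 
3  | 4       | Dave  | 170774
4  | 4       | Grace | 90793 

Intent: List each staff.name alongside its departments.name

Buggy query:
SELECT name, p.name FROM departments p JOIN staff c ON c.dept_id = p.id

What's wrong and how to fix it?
Bug: 'name' exists in both joined tables, so the database can't tell which one is meant

Fix: Qualify the column with its table alias (c.name)

Corrected query:
SELECT c.name, p.name FROM departments p JOIN staff c ON c.dept_id = p.id

Result:
name  | name   
------+--------
Dave  | HR     
Grace | Sales  
Dave  | Finance
Grace | Finance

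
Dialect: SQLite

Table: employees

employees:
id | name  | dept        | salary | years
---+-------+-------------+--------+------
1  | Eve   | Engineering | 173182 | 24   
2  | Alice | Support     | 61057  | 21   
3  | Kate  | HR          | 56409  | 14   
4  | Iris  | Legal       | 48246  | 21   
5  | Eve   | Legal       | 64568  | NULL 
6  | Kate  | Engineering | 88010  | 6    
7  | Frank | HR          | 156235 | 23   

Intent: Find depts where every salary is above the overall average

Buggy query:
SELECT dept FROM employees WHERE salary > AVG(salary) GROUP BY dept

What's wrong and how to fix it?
Bug: AVG() is an aggregate; it can't sit directly in WHERE

Fix: Compute the overall average in a scalar subquery and compare each group's MIN against it in HAVING

Corrected query:
SELECT dept FROM employees GROUP BY dept HAVING MIN(salary) > (SELECT AVG(salary) FROM employees)

Result:
(no rows)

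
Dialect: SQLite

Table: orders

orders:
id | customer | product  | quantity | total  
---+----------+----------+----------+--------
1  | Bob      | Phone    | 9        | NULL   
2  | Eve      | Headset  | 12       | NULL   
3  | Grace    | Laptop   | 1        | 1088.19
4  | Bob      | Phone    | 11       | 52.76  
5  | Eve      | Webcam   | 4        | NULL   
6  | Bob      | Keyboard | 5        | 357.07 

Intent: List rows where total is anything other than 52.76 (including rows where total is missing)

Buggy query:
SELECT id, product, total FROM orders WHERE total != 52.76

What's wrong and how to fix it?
Bug: Inequality against NULL is unknown, not true; rows with NULL are dropped

Fix: Handle NULL separately with IS NULL alongside the inequality

Corrected query:
SELECT id, product, total FROM orders WHERE total != 52.76 OR total IS NULL

Result:
id | product  | total  
---+----------+--------
1  | Phone    | NULL   
2  | Headset  | NULL   
3  | Laptop   | 1088.19
5  | Webcam   | NULL   
6  | Keyboard | 357.07 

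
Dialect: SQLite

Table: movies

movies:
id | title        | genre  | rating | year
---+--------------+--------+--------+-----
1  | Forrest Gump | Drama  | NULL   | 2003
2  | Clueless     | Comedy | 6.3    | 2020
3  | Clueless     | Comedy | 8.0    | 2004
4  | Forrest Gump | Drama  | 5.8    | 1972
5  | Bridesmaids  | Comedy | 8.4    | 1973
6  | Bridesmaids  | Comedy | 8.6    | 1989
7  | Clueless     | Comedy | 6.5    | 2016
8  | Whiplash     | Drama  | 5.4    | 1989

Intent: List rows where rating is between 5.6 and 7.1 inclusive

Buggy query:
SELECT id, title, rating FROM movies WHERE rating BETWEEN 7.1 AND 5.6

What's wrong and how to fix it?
Bug: BETWEEN expects the lower bound first; with 7.1 AND 5.6 the range is empty

Fix: Swap the bounds so the smaller value comes first

Corrected query:
SELECT id, title, rating FROM movies WHERE rating BETWEEN 5.6 AND 7.1

Result:
id | title        | rating
---+--------------+-------
2  | Clueless     | 6.3   
4  | Forrest Gump | 5.8   
7  | Clueless     | 6.5   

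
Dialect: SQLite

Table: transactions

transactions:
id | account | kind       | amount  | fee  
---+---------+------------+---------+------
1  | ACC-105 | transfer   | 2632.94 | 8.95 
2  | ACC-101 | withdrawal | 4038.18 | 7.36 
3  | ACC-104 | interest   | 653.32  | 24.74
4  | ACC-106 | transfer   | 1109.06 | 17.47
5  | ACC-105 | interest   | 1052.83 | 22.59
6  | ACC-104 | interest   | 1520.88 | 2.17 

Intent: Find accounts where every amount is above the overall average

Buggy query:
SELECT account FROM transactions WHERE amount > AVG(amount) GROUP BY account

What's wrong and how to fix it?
Bug: WHERE evaluates per row before aggregation, so AVG() is unavailable

Fix: Use a subquery for AVG and a HAVING MIN(...) filter so the condition holds for every row in the group

Corrected query:
SELECT account FROM transactions GROUP BY account HAVING MIN(amount) > (SELECT AVG(amount) FROM transactions)

Result:
account
-------
ACC-101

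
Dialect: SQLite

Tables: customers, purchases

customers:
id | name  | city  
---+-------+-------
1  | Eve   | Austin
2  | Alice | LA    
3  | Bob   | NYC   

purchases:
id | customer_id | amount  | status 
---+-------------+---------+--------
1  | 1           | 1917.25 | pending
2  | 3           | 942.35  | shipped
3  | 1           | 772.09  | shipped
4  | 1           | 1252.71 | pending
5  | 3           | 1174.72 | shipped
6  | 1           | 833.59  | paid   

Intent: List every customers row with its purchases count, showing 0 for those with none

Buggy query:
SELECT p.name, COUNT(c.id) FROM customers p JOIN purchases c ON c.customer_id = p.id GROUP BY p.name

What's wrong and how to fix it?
Bug: An inner join excludes parents with zero children

Fix: Use LEFT JOIN so parents without children still appear (COUNT(c.id) gives 0)

Corrected query:
SELECT p.name, COUNT(c.id) FROM customers p LEFT JOIN purchases c ON c.customer_id = p.id GROUP BY p.name

Result:
name  | COUNT(c.id)
------+------------
Alice | 0          
Bob   | 2          
Eve   | 4          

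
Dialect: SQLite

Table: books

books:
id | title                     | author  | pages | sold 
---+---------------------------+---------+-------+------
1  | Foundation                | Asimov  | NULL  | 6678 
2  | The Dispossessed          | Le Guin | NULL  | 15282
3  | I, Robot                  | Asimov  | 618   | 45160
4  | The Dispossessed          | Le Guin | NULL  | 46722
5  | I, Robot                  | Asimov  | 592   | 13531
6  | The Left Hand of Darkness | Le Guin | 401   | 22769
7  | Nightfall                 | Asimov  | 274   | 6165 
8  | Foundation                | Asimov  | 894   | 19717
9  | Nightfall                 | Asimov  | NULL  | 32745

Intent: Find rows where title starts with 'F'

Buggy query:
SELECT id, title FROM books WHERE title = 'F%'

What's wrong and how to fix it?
Bug: Wildcards only work with LIKE; '=' treats '%' as a literal character

Fix: Replace '=' with LIKE so 'F%' is treated as a pattern

Corrected query:
SELECT id, title FROM books WHERE title LIKE 'F%'

Result:
id | title     
---+-----------
1  | Foundation
8  | Foundation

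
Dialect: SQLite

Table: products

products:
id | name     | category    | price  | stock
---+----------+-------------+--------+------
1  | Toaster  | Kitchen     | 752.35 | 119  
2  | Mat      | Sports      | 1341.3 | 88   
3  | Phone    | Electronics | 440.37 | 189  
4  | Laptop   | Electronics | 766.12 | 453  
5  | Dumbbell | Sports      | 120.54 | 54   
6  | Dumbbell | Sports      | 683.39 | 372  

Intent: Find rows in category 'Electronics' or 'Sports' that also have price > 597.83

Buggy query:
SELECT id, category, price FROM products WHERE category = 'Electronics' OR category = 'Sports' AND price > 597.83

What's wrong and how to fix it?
Bug: AND binds tighter than OR, so this parses as category = 'Electronics' OR (category = 'Sports' AND price > 597.83)

Fix: Group the OR with parentheses (or use IN), then AND the threshold

Corrected query:
SELECT id, category, price FROM products WHERE (category = 'Electronics' OR category = 'Sports') AND price > 597.83

Result:
id | category    | price 
---+-------------+-------
2  | Sports      | 1341.3
4  | Electronics | 766.12
6  | Sports      | 683.39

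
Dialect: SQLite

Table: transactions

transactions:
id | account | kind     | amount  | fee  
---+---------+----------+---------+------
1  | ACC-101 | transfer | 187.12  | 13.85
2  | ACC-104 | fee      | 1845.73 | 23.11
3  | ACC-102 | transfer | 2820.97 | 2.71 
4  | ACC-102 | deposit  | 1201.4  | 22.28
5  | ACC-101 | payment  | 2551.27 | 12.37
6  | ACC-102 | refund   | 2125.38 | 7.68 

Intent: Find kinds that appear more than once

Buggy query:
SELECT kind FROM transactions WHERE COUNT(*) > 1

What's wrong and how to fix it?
Bug: WHERE can't reference COUNT(*); aggregates are computed after WHERE

Fix: GROUP BY kind, then filter groups with HAVING COUNT(*) > 1

Corrected query:
SELECT kind FROM transactions GROUP BY kind HAVING COUNT(*) > 1

Result:
kind    
--------
transfer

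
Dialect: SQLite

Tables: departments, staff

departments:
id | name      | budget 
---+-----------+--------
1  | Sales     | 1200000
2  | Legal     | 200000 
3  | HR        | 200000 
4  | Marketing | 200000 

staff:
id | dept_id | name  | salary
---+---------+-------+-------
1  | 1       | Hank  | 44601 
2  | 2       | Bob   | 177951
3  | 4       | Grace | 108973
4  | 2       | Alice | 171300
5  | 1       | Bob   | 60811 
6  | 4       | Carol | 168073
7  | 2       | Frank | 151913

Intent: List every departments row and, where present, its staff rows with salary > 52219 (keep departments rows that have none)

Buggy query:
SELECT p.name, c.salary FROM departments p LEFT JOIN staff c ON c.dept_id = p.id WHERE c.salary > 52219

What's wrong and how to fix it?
Bug: Filtering c.salary in WHERE discards the NULL rows produced by LEFT JOIN, turning it into an inner join

Fix: Put 'c.salary > 52219' in the JOIN's ON clause instead of WHERE

Corrected query:
SELECT p.name, c.salary FROM departments p LEFT JOIN staff c ON c.dept_id = p.id AND c.salary > 52219

Result:
name      | salary
----------+-------
Sales     | 60811 
Legal     | 151913
Legal     | 171300
Legal     | 177951
HR        | NULL  
Marketing | 108973
Marketing | 168073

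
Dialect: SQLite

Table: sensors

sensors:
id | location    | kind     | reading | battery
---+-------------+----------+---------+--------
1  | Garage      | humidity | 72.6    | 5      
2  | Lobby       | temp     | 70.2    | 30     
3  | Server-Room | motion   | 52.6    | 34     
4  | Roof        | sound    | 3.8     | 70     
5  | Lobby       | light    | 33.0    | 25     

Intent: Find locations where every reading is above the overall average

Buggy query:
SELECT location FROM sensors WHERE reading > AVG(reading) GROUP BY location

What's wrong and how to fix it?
Bug: WHERE evaluates per row before aggregation, so AVG() is unavailable

Fix: Use a subquery for AVG and a HAVING MIN(...) filter so the condition holds for every row in the group

Corrected query:
SELECT location FROM sensors GROUP BY location HAVING MIN(reading) > (SELECT AVG(reading) FROM sensors)

Result:
location   
-----------
Garage     
Server-Room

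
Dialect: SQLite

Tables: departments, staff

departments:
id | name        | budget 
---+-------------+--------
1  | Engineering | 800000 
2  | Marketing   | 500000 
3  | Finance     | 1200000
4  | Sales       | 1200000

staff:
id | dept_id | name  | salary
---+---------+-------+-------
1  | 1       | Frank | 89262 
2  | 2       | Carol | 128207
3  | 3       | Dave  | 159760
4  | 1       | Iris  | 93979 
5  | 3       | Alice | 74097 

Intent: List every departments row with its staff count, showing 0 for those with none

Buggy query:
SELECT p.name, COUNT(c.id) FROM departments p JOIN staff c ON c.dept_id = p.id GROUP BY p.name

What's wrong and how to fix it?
Bug: An inner join excludes parents with zero children

Fix: Switch to LEFT JOIN to retain unmatched parent rows

Corrected query:
SELECT p.name, COUNT(c.id) FROM departments p LEFT JOIN staff c ON c.dept_id = p.id GROUP BY p.name

Result:
name        | COUNT(c.id)
------------+------------
Engineering | 2          
Finance     | 2          
Marketing   | 1          
Sales       | 0          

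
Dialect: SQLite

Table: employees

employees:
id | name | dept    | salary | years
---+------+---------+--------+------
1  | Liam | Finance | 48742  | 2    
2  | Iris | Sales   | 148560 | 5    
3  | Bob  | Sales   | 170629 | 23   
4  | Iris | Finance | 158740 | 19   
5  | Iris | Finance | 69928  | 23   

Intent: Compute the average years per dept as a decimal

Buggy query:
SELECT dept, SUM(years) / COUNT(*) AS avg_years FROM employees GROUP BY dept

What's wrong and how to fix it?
Bug: SUM(years) and COUNT(*) are both integers; the division truncates the fractional part

Fix: Cast one side to REAL so the division keeps the fractional part

Corrected query:
SELECT dept, SUM(years) * 1.0 / COUNT(*) AS avg_years FROM employees GROUP BY dept

Result:
dept    | avg_years
--------+----------
Finance | 14.666667
Sales   | 14       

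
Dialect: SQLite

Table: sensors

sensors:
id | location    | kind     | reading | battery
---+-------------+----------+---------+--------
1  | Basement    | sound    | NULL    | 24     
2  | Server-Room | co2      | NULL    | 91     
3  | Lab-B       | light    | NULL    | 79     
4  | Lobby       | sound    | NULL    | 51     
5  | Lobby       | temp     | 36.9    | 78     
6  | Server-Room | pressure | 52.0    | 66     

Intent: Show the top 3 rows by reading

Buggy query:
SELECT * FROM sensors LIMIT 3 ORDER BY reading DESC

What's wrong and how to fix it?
Bug: LIMIT must come after ORDER BY

Fix: Sort with ORDER BY, then apply LIMIT

Corrected query:
SELECT * FROM sensors ORDER BY reading DESC LIMIT 3

Result:
id | location    | kind     | reading | battery
---+-------------+----------+---------+--------
6  | Server-Room | pressure | 52      | 66     
5  | Lobby       | temp     | 36.9    | 78     
1  | Basement    | sound    | NULL    | 24     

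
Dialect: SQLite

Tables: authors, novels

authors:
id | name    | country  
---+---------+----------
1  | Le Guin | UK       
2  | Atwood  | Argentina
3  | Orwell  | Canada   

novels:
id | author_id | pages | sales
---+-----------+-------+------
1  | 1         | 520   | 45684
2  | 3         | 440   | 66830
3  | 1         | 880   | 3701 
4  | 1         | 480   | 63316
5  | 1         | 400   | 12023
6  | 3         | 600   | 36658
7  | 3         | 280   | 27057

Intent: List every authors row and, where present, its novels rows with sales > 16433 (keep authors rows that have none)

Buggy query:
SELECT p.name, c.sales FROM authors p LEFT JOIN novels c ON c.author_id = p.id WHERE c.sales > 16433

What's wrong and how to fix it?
Bug: Filtering c.sales in WHERE discards the NULL rows produced by LEFT JOIN, turning it into an inner join

Fix: Move the right-table condition into the ON clause so unmatched parents are kept

Corrected query:
SELECT p.name, c.sales FROM authors p LEFT JOIN novels c ON c.author_id = p.id AND c.sales > 16433

Result:
name    | sales
--------+------
Le Guin | 45684
Le Guin | 63316
Atwood  | NULL 
Orwell  | 27057
Orwell  | 36658
Orwell  | 66830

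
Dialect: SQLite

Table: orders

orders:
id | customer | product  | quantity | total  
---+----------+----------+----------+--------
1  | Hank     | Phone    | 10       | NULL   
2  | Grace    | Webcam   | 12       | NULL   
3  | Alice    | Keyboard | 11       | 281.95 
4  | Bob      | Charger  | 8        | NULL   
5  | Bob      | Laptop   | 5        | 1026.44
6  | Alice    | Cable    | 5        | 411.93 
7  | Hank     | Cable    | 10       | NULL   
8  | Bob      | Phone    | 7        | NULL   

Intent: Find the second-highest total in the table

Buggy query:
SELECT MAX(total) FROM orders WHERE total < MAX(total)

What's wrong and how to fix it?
Bug: The inner MAX is an aggregate inside WHERE, which is not allowed

Fix: Compute the overall MAX in a subquery, then take MAX of rows below it

Corrected query:
SELECT MAX(total) FROM orders WHERE total < (SELECT MAX(total) FROM orders)

Result:
MAX(total)
----------
411.93    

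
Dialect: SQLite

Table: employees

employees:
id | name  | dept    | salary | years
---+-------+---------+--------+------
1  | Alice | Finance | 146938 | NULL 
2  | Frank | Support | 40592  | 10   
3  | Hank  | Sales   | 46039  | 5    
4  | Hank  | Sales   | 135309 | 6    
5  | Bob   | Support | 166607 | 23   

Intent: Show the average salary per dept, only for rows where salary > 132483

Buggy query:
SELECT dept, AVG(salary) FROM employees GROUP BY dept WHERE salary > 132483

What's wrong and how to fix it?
Bug: WHERE cannot follow GROUP BY

Fix: Move the WHERE clause before GROUP BY

Corrected query:
SELECT dept, AVG(salary) FROM employees WHERE salary > 132483 GROUP BY dept

Result:
dept    | AVG(salary)
--------+------------
Finance | 146938     
Sales   | 135309     
Support | 166607     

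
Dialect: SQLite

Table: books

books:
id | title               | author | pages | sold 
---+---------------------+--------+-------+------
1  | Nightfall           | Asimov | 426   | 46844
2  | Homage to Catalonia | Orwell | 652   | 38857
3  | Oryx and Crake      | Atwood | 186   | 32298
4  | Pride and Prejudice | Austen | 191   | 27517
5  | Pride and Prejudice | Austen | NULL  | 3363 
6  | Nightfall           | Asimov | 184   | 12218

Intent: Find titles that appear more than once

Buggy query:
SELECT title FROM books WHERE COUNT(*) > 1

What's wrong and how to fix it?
Bug: WHERE can't reference COUNT(*); aggregates are computed after WHERE

Fix: GROUP BY title, then filter groups with HAVING COUNT(*) > 1

Corrected query:
SELECT title FROM books GROUP BY title HAVING COUNT(*) > 1

Result:
title              
-------------------
Nightfall          
Pride and Prejudice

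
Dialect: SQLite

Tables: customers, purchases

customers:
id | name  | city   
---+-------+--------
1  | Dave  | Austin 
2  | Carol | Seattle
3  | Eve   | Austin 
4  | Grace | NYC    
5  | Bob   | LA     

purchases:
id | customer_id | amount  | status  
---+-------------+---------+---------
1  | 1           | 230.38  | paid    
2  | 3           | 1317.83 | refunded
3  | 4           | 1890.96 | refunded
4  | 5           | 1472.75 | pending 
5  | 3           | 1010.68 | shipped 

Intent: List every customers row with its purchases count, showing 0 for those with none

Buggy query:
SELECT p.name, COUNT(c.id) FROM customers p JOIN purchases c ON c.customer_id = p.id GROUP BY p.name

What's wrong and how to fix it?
Bug: An inner join excludes parents with zero children

Fix: Switch to LEFT JOIN to retain unmatched parent rows

Corrected query:
SELECT p.name, COUNT(c.id) FROM customers p LEFT JOIN purchases c ON c.customer_id = p.id GROUP BY p.name

Result:
name  | COUNT(c.id)
------+------------
Bob   | 1          
Carol | 0          
Dave  | 1          
Eve   | 2          
Grace | 1          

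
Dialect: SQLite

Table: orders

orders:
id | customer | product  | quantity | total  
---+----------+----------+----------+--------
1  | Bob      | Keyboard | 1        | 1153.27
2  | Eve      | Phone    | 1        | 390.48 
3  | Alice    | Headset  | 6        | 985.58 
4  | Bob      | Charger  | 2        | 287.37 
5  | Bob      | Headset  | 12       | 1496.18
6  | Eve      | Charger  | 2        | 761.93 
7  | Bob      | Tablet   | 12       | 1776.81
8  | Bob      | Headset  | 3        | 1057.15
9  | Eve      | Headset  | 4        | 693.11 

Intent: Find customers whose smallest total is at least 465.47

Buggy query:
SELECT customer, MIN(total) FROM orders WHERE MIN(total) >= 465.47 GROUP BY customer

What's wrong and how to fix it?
Bug: Aggregates like MIN are computed per group after WHERE runs

Fix: Replace WHERE with HAVING after the GROUP BY

Corrected query:
SELECT customer, MIN(total) FROM orders GROUP BY customer HAVING MIN(total) >= 465.47

Result:
customer | MIN(total)
---------+-----------
Alice    | 985.58    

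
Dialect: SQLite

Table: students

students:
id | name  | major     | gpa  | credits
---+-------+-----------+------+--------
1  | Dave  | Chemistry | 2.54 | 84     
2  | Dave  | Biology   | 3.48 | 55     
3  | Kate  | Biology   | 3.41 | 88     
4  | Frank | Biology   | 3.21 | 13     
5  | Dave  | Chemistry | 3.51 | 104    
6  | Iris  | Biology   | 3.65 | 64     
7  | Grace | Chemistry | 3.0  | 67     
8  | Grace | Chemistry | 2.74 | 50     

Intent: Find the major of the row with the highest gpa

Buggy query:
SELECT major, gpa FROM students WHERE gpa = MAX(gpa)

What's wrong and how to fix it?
Bug: MAX(gpa) is an aggregate and cannot be used directly in WHERE

Fix: Wrap MAX in a scalar subquery so WHERE compares against a single value

Corrected query:
SELECT major, gpa FROM students WHERE gpa = (SELECT MAX(gpa) FROM students)

Result:
major   | gpa 
--------+-----
Biology | 3.65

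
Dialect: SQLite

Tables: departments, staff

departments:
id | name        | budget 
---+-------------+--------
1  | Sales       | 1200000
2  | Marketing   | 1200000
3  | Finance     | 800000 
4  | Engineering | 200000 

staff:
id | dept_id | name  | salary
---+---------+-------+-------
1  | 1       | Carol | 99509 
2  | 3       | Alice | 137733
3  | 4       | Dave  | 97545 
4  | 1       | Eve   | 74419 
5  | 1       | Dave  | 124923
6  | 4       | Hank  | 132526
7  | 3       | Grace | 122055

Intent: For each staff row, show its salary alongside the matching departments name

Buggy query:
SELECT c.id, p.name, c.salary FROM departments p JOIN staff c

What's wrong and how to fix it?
Bug: JOIN with no ON clause produces a cartesian product; every staff row pairs with every departments row

Fix: Add ON c.dept_id = p.id to the JOIN

Corrected query:
SELECT c.id, p.name, c.salary FROM departments p JOIN staff c ON c.dept_id = p.id

Result:
id | name        | salary
---+-------------+-------
1  | Sales       | 99509 
2  | Finance     | 137733
3  | Engineering | 97545 
4  | Sales       | 74419 
5  | Sales       | 124923
6  | Engineering | 132526
7  | Finance     | 122055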